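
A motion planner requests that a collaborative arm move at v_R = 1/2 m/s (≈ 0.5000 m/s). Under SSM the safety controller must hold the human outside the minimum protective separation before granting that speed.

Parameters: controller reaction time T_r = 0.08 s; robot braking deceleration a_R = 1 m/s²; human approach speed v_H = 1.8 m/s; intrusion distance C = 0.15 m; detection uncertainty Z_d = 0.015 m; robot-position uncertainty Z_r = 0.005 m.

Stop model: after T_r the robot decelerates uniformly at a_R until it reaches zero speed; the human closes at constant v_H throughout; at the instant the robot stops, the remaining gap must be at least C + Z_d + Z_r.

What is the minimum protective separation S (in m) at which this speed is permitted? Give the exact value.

S_min = 1379/1000 m = 1.3790 m

braking lasts T_s = (1/2)/1 = 0.5000 s
robot in T_r: 0.5000·0.0800 = 0.0400 m
robot covers 0.5000·0.5000 − ½·1.0000·0.5000² = 0.1250 m while stopping
human closes 1.8000·0.5800 = 1.0440 m
residual clearance needed = 0.1500+0.0150+0.0050 = 0.1700 m
S_min ≈ 0.0400+0.1250+1.0440+0.1700  ⇒  S_min = 1379/1000 m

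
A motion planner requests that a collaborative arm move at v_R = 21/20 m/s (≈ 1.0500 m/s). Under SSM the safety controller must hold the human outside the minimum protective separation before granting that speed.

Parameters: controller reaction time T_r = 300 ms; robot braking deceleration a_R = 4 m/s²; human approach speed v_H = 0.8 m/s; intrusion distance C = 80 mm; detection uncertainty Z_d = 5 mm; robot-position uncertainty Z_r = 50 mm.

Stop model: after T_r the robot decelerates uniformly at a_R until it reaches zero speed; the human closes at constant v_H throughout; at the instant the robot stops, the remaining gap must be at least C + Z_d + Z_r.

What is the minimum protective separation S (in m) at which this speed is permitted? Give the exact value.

T_s = v_R/a_R = (21/20)/4 = 0.2625 s
robot in T_r: 1.0500·0.3000 = 0.3150 m
braking distance = 1.0500²/(2·4.0000) = 0.1378 m
human closes 0.8000·0.5625 = 0.4500 m
residual clearance needed = 0.0800+0.0050+0.0500 = 0.1350 m
S_min ≈ 0.3150+0.1378+0.4500+0.1350  ⇒  S_min = 3321/3200 m

S_min = 3321/3200 m = 1.0378 m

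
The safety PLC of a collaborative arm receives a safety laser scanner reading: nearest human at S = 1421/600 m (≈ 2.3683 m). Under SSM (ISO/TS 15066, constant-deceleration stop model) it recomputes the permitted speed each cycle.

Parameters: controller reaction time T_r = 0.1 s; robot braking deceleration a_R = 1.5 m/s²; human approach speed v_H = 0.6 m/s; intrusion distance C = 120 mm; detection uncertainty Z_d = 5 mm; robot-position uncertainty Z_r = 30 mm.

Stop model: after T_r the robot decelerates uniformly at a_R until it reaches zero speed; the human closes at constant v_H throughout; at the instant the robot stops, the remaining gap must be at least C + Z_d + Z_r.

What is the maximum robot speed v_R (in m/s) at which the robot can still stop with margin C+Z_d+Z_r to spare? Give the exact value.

v_R_max = 19/10 m/s = 1.9000 m/s

at the boundary: (1/3)·v² + (1/2)·v + (-323/150) = 0
  disc = (1/2)² − 4·(1/3)·(-323/150) = 2809/900 ; √disc = 53/30
  v_R = (−(1/2) + 53/30) / (2·(1/3)) = 19/10 m/s
check:
stop time T_s = (19/10)/(3/2) = 1.2667 s
reaction-phase robot travel = 1.9000·0.1000 = 0.1900 m
robot under decel: 1.9000²/(2·1.5000) = 1.2033 m
human closes 0.6000·1.3667 = 0.8200 m
C+Z_d+Z_r = 0.1200+0.0050+0.0300 = 0.1550 m
sum ≈ 0.1900+1.2033+0.8200+0.1550 ≈ 2.3683 m = S ✓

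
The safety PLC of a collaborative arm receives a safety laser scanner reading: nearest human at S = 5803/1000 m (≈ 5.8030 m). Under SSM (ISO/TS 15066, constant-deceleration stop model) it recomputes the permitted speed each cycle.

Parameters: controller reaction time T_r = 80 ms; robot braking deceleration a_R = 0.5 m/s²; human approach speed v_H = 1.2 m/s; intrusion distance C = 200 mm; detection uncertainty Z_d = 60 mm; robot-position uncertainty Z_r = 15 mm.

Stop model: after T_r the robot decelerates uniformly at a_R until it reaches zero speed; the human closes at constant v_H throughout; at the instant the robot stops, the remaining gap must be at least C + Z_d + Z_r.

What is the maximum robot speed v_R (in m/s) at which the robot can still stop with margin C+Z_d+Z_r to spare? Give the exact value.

v_R_max = 7/5 m/s = 1.4000 m/s

at the boundary: (1)·v² + (62/25)·v + (-679/125) = 0
  disc = (62/25)² − 4·(1)·(-679/125) = 17424/625 ; √disc = 132/25
  v_R = (−(62/25) + 132/25) / (2·(1)) = 7/5 m/s
check:
T_s = v_R/a_R = (7/5)/(1/2) = 2.8000 s
robot in T_r: 1.4000·0.0800 = 0.1120 m
robot covers 1.4000·2.8000 − ½·0.5000·2.8000² = 1.9600 m while stopping
person approaches 1.2000·(0.0800+2.8000) = 3.4560 m
margins: 0.2000+0.0600+0.0150 = 0.2750 m
sum ≈ 0.1120+1.9600+3.4560+0.2750 ≈ 5.8030 m = S ✓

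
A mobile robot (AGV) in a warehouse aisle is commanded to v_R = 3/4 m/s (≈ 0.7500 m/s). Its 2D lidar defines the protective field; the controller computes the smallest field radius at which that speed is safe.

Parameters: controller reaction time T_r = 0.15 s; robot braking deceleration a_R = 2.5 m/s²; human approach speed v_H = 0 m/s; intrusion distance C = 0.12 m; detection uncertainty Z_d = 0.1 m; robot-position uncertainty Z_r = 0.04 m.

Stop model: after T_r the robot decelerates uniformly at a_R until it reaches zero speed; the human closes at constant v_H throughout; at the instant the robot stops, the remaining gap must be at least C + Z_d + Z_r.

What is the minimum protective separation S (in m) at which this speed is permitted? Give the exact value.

stop time T_s = (3/4)/(5/2) = 0.3000 s
robot in T_r: 0.7500·0.1500 = 0.1125 m
braking distance = 0.7500²/(2·2.5000) = 0.1125 m
human closes 0.0000·0.4500 = 0.0000 m
margins: 0.1200+0.1000+0.0400 = 0.2600 m
S_min ≈ 0.1125+0.1125+0.0000+0.2600  ⇒  S_min = 97/200 m

S_min = 97/200 m = 0.4850 m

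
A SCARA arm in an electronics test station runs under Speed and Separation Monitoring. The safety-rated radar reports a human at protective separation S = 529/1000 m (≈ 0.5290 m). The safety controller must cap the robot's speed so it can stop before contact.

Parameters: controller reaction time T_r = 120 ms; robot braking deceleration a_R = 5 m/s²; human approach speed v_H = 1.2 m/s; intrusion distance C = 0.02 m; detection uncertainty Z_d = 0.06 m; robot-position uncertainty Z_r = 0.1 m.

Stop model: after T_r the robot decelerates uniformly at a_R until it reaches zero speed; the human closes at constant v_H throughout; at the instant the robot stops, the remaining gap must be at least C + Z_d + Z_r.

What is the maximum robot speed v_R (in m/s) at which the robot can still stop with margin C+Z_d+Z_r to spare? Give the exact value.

v_R_max = 1/2 m/s = 0.5000 m/s

quadratic (1/10)·v² + (9/25)·v + (-41/200) = 0
  disc = (9/25)² − 4·(1/10)·(-41/200) = 529/2500 ; √disc = 23/50
  v_R = (−(9/25) + 23/50) / (2·(1/10)) = 1/2 m/s
check:
braking lasts T_s = (1/2)/5 = 0.1000 s
robot covers v_R·T_r = 0.5000·0.1200 = 0.0600 m before braking
robot under decel: 0.5000²/(2·5.0000) = 0.0250 m
human over T_r+T_s: 1.2000·(0.1200+0.1000) = 0.2640 m
margins: 0.0200+0.0600+0.1000 = 0.1800 m
sum ≈ 0.0600+0.0250+0.2640+0.1800 ≈ 0.5290 m = S ✓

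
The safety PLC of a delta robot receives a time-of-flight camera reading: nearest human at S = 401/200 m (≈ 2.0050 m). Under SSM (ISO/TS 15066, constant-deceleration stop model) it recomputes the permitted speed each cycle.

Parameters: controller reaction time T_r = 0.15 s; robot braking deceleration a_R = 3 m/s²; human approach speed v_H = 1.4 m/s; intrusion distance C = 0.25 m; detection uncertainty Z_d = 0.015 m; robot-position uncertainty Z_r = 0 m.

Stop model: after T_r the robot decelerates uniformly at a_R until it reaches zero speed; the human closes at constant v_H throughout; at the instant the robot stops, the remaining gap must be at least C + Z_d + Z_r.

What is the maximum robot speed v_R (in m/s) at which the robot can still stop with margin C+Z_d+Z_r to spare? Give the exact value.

quadratic (1/6)·v² + (37/60)·v + (-153/100) = 0
  disc = (37/60)² − 4·(1/6)·(-153/100) = 5041/3600 ; √disc = 71/60
  v_R = (−(37/60) + 71/60) / (2·(1/6)) = 17/10 m/s
check:
stop time T_s = (17/10)/3 = 0.5667 s
reaction-phase robot travel = 1.7000·0.1500 = 0.2550 m
robot covers 1.7000·0.5667 − ½·3.0000·0.5667² = 0.4817 m while stopping
human over T_r+T_s: 1.4000·(0.1500+0.5667) = 1.0033 m
residual clearance needed = 0.2500+0.0150+0.0000 = 0.2650 m
sum ≈ 0.2550+0.4817+1.0033+0.2650 ≈ 2.0050 m = S ✓

v_R_max = 17/10 m/s = 1.7000 m/s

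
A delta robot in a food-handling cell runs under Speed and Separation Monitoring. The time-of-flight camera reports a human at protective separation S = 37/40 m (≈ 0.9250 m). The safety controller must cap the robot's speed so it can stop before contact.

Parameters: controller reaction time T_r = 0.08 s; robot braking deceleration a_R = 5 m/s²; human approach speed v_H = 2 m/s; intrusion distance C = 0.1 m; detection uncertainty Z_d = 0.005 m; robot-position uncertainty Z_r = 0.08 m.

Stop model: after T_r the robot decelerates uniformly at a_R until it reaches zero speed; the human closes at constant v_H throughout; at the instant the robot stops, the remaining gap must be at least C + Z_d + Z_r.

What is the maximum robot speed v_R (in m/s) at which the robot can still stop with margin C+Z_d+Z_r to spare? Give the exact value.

v_R_max = 1 m/s = 1.0000 m/s

collect terms ⇒ (1/10)·v_R² + (12/25)·v_R + (-29/50) = 0
  disc = (12/25)² − 4·(1/10)·(-29/50) = 289/625 ; √disc = 17/25
  v_R = (−(12/25) + 17/25) / (2·(1/10)) = 1 m/s
check:
T_s = v_R/a_R = 1/5 = 0.2000 s
robot in T_r: 1.0000·0.0800 = 0.0800 m
braking distance = 1.0000²/(2·5.0000) = 0.1000 m
human over T_r+T_s: 2.0000·(0.0800+0.2000) = 0.5600 m
margins: 0.1000+0.0050+0.0800 = 0.1850 m
sum ≈ 0.0800+0.1000+0.5600+0.1850 ≈ 0.9250 m = S ✓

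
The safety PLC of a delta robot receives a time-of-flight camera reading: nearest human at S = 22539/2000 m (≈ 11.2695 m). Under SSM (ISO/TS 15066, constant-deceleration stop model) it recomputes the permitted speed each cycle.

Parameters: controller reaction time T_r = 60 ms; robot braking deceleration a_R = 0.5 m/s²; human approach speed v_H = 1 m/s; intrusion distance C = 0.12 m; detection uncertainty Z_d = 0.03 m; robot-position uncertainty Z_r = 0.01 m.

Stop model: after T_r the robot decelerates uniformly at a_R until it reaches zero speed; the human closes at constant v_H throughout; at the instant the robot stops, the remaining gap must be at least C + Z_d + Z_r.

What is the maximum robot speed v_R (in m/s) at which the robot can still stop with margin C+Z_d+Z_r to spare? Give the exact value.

v_R_max = 49/20 m/s = 2.4500 m/s

at the boundary: (1)·v² + (103/50)·v + (-22099/2000) = 0
  disc = (103/50)² − 4·(1)·(-22099/2000) = 30276/625 ; √disc = 174/25
  v_R = (−(103/50) + 174/25) / (2·(1)) = 49/20 m/s
check:
stop time T_s = (49/20)/(1/2) = 4.9000 s
robot covers v_R·T_r = 2.4500·0.0600 = 0.1470 m before braking
robot under decel: 2.4500²/(2·0.5000) = 6.0025 m
human closes 1.0000·4.9600 = 4.9600 m
C+Z_d+Z_r = 0.1200+0.0300+0.0100 = 0.1600 m
sum ≈ 0.1470+6.0025+4.9600+0.1600 ≈ 11.2695 m = S ✓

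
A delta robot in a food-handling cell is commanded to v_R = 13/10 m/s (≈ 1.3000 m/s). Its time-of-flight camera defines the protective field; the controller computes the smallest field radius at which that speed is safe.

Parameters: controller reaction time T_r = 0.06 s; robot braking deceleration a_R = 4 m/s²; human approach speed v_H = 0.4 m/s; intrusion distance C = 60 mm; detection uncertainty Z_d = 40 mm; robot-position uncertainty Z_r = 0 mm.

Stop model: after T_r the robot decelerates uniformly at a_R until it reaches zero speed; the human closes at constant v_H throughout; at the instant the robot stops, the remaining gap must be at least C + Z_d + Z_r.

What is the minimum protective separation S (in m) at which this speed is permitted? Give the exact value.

S_min = 2173/4000 m = 0.5433 m

braking lasts T_s = (13/10)/4 = 0.3250 s
reaction-phase robot travel = 1.3000·0.0600 = 0.0780 m
robot covers 1.3000·0.3250 − ½·4.0000·0.3250² = 0.2112 m while stopping
human over T_r+T_s: 0.4000·(0.0600+0.3250) = 0.1540 m
margins: 0.0600+0.0400+0.0000 = 0.1000 m
S_min ≈ 0.0780+0.2112+0.1540+0.1000  ⇒  S_min = 2173/4000 m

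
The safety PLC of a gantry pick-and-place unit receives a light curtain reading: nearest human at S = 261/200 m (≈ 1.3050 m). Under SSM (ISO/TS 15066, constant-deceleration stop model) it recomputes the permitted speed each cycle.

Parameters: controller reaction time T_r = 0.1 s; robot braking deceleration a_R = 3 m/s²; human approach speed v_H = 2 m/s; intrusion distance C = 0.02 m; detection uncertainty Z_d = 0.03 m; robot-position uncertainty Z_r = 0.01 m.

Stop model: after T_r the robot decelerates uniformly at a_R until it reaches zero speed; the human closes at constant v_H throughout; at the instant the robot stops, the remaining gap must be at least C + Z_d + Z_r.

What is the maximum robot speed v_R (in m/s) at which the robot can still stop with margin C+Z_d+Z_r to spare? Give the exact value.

quadratic (1/6)·v² + (23/30)·v + (-209/200) = 0
  disc = (23/30)² − 4·(1/6)·(-209/200) = 289/225 ; √disc = 17/15
  v_R = (−(23/30) + 17/15) / (2·(1/6)) = 11/10 m/s
check:
T_s = v_R/a_R = (11/10)/3 = 0.3667 s
robot covers v_R·T_r = 1.1000·0.1000 = 0.1100 m before braking
braking distance = 1.1000²/(2·3.0000) = 0.2017 m
person approaches 2.0000·(0.1000+0.3667) = 0.9333 m
residual clearance needed = 0.0200+0.0300+0.0100 = 0.0600 m
sum ≈ 0.1100+0.2017+0.9333+0.0600 ≈ 1.3050 m = S ✓

v_R_max = 11/10 m/s = 1.1000 m/s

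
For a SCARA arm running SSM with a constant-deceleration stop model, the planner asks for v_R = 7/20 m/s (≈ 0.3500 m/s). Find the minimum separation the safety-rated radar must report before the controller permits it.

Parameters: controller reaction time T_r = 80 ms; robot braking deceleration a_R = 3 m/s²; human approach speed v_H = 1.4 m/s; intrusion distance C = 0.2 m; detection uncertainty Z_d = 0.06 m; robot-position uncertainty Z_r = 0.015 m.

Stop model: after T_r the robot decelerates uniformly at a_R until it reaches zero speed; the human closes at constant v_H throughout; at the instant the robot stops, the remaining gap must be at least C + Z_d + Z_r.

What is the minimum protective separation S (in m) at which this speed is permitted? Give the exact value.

S_min = 479/800 m = 0.5988 m

T_s = v_R/a_R = (7/20)/3 = 0.1167 s
robot in T_r: 0.3500·0.0800 = 0.0280 m
braking distance = 0.3500²/(2·3.0000) = 0.0204 m
person approaches 1.4000·(0.0800+0.1167) = 0.2753 m
margins: 0.2000+0.0600+0.0150 = 0.2750 m
S_min ≈ 0.0280+0.0204+0.2753+0.2750  ⇒  S_min = 479/800 m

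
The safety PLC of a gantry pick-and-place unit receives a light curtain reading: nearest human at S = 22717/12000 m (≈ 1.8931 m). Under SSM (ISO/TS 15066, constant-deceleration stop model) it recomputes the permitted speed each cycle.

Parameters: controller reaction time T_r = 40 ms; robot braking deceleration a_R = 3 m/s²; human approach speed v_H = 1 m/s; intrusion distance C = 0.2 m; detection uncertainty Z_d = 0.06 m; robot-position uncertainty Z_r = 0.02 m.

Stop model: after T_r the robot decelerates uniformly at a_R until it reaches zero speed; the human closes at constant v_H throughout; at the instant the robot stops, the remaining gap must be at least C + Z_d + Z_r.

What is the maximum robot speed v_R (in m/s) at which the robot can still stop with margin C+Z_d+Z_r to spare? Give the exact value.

at the boundary: (1/6)·v² + (28/75)·v + (-18877/12000) = 0
  disc = (28/75)² − 4·(1/6)·(-18877/12000) = 11881/10000 ; √disc = 109/100
  v_R = (−(28/75) + 109/100) / (2·(1/6)) = 43/20 m/s
check:
braking lasts T_s = (43/20)/3 = 0.7167 s
robot in T_r: 2.1500·0.0400 = 0.0860 m
robot under decel: 2.1500²/(2·3.0000) = 0.7704 m
human closes 1.0000·0.7567 = 0.7567 m
margins: 0.2000+0.0600+0.0200 = 0.2800 m
sum ≈ 0.0860+0.7704+0.7567+0.2800 ≈ 1.8931 m = S ✓

v_R_max = 43/20 m/s = 2.1500 m/s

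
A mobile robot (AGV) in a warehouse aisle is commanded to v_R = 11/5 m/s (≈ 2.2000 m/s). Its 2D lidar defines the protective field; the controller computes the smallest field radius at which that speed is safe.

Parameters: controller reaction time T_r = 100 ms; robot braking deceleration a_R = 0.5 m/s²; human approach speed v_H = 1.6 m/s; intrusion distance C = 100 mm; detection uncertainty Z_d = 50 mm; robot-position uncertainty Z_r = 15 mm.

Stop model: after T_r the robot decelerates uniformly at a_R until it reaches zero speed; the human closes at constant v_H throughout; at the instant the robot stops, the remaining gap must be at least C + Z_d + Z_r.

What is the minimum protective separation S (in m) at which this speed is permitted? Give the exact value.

S_min = 497/40 m = 12.4250 m

braking lasts T_s = (11/5)/(1/2) = 4.4000 s
robot covers v_R·T_r = 2.2000·0.1000 = 0.2200 m before braking
robot covers 2.2000·4.4000 − ½·0.5000·4.4000² = 4.8400 m while stopping
human closes 1.6000·4.5000 = 7.2000 m
C+Z_d+Z_r = 0.1000+0.0500+0.0150 = 0.1650 m
S_min ≈ 0.2200+4.8400+7.2000+0.1650  ⇒  S_min = 497/40 m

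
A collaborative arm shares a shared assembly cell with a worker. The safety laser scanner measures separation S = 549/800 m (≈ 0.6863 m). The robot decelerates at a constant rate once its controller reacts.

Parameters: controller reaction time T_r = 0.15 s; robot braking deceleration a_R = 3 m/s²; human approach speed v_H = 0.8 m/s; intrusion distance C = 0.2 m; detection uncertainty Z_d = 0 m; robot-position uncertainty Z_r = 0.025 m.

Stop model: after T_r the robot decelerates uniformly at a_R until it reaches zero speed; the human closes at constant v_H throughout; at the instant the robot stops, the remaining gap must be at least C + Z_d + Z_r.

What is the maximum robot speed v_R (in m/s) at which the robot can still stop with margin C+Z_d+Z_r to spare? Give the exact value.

v_R_max = 13/20 m/s = 0.6500 m/s

collect terms ⇒ (1/6)·v_R² + (5/12)·v_R + (-273/800) = 0
  disc = (5/12)² − 4·(1/6)·(-273/800) = 361/900 ; √disc = 19/30
  v_R = (−(5/12) + 19/30) / (2·(1/6)) = 13/20 m/s
check:
stop time T_s = (13/20)/3 = 0.2167 s
reaction-phase robot travel = 0.6500·0.1500 = 0.0975 m
robot under decel: 0.6500²/(2·3.0000) = 0.0704 m
human closes 0.8000·0.3667 = 0.2933 m
margins: 0.2000+0.0000+0.0250 = 0.2250 m
sum ≈ 0.0975+0.0704+0.2933+0.2250 ≈ 0.6863 m = S ✓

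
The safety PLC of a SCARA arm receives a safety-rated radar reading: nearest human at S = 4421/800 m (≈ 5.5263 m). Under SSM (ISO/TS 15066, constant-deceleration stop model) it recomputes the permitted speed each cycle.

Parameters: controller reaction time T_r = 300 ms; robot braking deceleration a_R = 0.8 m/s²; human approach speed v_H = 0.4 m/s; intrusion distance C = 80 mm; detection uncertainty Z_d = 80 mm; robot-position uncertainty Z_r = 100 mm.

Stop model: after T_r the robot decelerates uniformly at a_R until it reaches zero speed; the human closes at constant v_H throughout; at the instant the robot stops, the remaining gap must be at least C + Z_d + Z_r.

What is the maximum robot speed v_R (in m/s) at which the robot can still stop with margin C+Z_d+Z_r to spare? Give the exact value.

v_R_max = 23/10 m/s = 2.3000 m/s

quadratic (5/8)·v² + (4/5)·v + (-4117/800) = 0
  disc = (4/5)² − 4·(5/8)·(-4117/800) = 21609/1600 ; √disc = 147/40
  v_R = (−(4/5) + 147/40) / (2·(5/8)) = 23/10 m/s
check:
T_s = v_R/a_R = (23/10)/(4/5) = 2.8750 s
robot in T_r: 2.3000·0.3000 = 0.6900 m
robot covers 2.3000·2.8750 − ½·0.8000·2.8750² = 3.3062 m while stopping
human over T_r+T_s: 0.4000·(0.3000+2.8750) = 1.2700 m
margins: 0.0800+0.0800+0.1000 = 0.2600 m
sum ≈ 0.6900+3.3062+1.2700+0.2600 ≈ 5.5263 m = S ✓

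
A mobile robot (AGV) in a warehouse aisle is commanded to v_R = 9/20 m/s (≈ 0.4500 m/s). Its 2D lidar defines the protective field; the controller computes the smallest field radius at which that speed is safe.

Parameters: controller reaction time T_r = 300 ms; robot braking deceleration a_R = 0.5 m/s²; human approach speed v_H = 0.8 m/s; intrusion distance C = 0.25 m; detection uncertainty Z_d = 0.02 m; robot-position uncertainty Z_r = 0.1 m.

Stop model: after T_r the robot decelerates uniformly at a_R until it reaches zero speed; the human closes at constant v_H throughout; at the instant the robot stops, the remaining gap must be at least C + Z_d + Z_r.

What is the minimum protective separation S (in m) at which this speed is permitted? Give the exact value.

braking lasts T_s = (9/20)/(1/2) = 0.9000 s
reaction-phase robot travel = 0.4500·0.3000 = 0.1350 m
braking distance = 0.4500²/(2·0.5000) = 0.2025 m
person approaches 0.8000·(0.3000+0.9000) = 0.9600 m
residual clearance needed = 0.2500+0.0200+0.1000 = 0.3700 m
S_min ≈ 0.1350+0.2025+0.9600+0.3700  ⇒  S_min = 667/400 m

S_min = 667/400 m = 1.6675 m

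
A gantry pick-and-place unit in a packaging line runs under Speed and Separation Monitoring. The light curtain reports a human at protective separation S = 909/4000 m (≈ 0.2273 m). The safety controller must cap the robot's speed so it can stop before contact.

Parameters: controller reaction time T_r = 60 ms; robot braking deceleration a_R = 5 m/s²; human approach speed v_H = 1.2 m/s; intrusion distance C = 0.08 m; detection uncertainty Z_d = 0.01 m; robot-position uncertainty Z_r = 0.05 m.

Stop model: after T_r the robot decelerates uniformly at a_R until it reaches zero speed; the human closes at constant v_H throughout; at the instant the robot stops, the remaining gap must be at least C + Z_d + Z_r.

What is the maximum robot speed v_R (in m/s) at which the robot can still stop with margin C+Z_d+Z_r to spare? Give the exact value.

v_R_max = 1/20 m/s = 0.0500 m/s

collect terms ⇒ (1/10)·v_R² + (3/10)·v_R + (-61/4000) = 0
  disc = (3/10)² − 4·(1/10)·(-61/4000) = 961/10000 ; √disc = 31/100
  v_R = (−(3/10) + 31/100) / (2·(1/10)) = 1/20 m/s
check:
braking lasts T_s = (1/20)/5 = 0.0100 s
robot in T_r: 0.0500·0.0600 = 0.0030 m
robot covers 0.0500·0.0100 − ½·5.0000·0.0100² = 0.0003 m while stopping
human over T_r+T_s: 1.2000·(0.0600+0.0100) = 0.0840 m
C+Z_d+Z_r = 0.0800+0.0100+0.0500 = 0.1400 m
sum ≈ 0.0030+0.0003+0.0840+0.1400 ≈ 0.2273 m = S ✓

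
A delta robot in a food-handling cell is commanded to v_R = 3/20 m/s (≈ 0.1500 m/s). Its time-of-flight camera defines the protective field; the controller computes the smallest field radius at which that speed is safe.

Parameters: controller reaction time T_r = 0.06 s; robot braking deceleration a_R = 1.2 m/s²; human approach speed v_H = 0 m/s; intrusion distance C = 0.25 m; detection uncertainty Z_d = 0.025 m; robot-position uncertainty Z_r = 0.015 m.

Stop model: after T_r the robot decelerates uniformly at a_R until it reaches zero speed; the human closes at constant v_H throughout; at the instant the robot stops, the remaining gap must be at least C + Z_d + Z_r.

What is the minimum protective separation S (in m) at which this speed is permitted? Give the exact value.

S_min = 2467/8000 m = 0.3084 m

stop time T_s = (3/20)/(6/5) = 0.1250 s
robot in T_r: 0.1500·0.0600 = 0.0090 m
robot covers 0.1500·0.1250 − ½·1.2000·0.1250² = 0.0094 m while stopping
person approaches 0.0000·(0.0600+0.1250) = 0.0000 m
C+Z_d+Z_r = 0.2500+0.0250+0.0150 = 0.2900 m
S_min ≈ 0.0090+0.0094+0.0000+0.2900  ⇒  S_min = 2467/8000 m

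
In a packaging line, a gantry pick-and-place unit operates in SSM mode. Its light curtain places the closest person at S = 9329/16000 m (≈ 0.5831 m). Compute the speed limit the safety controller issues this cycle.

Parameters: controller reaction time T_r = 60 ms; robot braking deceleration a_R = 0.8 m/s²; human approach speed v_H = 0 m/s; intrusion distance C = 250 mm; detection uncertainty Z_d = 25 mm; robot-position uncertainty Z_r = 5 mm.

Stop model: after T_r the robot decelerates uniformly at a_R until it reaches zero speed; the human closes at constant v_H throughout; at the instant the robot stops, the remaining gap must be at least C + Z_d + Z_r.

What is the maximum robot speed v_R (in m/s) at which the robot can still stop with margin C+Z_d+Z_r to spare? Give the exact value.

quadratic (5/8)·v² + (3/50)·v + (-4849/16000) = 0
  disc = (3/50)² − 4·(5/8)·(-4849/16000) = 121801/160000 ; √disc = 349/400
  v_R = (−(3/50) + 349/400) / (2·(5/8)) = 13/20 m/s
check:
stop time T_s = (13/20)/(4/5) = 0.8125 s
reaction-phase robot travel = 0.6500·0.0600 = 0.0390 m
robot covers 0.6500·0.8125 − ½·0.8000·0.8125² = 0.2641 m while stopping
person approaches 0.0000·(0.0600+0.8125) = 0.0000 m
C+Z_d+Z_r = 0.2500+0.0250+0.0050 = 0.2800 m
sum ≈ 0.0390+0.2641+0.0000+0.2800 ≈ 0.5831 m = S ✓

v_R_max = 13/20 m/s = 0.6500 m/s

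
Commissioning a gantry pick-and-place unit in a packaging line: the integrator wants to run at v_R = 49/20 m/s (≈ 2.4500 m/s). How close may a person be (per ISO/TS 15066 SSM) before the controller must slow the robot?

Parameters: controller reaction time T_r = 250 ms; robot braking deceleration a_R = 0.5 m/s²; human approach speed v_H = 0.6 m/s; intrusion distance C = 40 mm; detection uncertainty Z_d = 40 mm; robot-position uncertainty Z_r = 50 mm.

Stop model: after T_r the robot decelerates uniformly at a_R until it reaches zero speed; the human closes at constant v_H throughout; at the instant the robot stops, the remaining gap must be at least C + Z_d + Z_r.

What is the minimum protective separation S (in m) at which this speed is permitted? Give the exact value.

braking lasts T_s = (49/20)/(1/2) = 4.9000 s
reaction-phase robot travel = 2.4500·0.2500 = 0.6125 m
robot covers 2.4500·4.9000 − ½·0.5000·4.9000² = 6.0025 m while stopping
person approaches 0.6000·(0.2500+4.9000) = 3.0900 m
residual clearance needed = 0.0400+0.0400+0.0500 = 0.1300 m
S_min ≈ 0.6125+6.0025+3.0900+0.1300  ⇒  S_min = 1967/200 m

S_min = 1967/200 m = 9.8350 m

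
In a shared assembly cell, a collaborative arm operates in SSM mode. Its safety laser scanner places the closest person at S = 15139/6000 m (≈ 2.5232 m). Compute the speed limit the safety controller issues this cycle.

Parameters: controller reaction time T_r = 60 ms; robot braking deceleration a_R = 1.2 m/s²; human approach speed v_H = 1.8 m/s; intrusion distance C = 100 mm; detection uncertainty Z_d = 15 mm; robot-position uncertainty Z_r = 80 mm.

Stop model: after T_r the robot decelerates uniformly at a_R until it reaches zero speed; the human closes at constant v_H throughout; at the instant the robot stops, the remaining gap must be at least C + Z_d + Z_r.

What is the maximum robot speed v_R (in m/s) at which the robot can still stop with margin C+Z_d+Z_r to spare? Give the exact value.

v_R_max = 11/10 m/s = 1.1000 m/s

at the boundary: (5/12)·v² + (39/25)·v + (-13321/6000) = 0
  disc = (39/25)² − 4·(5/12)·(-13321/6000) = 552049/90000 ; √disc = 743/300
  v_R = (−(39/25) + 743/300) / (2·(5/12)) = 11/10 m/s
check:
T_s = v_R/a_R = (11/10)/(6/5) = 0.9167 s
reaction-phase robot travel = 1.1000·0.0600 = 0.0660 m
braking distance = 1.1000²/(2·1.2000) = 0.5042 m
human over T_r+T_s: 1.8000·(0.0600+0.9167) = 1.7580 m
margins: 0.1000+0.0150+0.0800 = 0.1950 m
sum ≈ 0.0660+0.5042+1.7580+0.1950 ≈ 2.5232 m = S ✓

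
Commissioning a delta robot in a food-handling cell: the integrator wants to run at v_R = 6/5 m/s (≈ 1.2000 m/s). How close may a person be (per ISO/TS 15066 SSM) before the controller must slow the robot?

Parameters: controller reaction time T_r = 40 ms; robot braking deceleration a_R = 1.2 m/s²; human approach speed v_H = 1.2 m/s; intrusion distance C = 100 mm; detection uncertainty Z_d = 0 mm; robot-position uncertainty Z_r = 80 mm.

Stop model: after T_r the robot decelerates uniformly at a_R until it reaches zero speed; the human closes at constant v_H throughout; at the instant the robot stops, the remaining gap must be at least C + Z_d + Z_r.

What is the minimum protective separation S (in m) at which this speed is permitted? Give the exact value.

stop time T_s = (6/5)/(6/5) = 1.0000 s
reaction-phase robot travel = 1.2000·0.0400 = 0.0480 m
robot under decel: 1.2000²/(2·1.2000) = 0.6000 m
human closes 1.2000·1.0400 = 1.2480 m
C+Z_d+Z_r = 0.1000+0.0000+0.0800 = 0.1800 m
S_min ≈ 0.0480+0.6000+1.2480+0.1800  ⇒  S_min = 519/250 m

S_min = 519/250 m = 2.0760 m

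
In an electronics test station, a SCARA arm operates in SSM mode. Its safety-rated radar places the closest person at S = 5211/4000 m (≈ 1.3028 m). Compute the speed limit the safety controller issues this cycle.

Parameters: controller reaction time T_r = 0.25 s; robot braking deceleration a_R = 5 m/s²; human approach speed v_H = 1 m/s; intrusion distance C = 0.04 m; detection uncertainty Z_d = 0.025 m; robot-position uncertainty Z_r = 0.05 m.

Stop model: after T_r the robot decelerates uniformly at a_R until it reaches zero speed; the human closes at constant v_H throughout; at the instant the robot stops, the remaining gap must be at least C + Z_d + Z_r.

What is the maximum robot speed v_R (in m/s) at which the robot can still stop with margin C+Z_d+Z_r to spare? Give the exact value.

v_R_max = 31/20 m/s = 1.5500 m/s

at the boundary: (1/10)·v² + (9/20)·v + (-3751/4000) = 0
  disc = (9/20)² − 4·(1/10)·(-3751/4000) = 361/625 ; √disc = 19/25
  v_R = (−(9/20) + 19/25) / (2·(1/10)) = 31/20 m/s
check:
T_s = v_R/a_R = (31/20)/5 = 0.3100 s
robot covers v_R·T_r = 1.5500·0.2500 = 0.3875 m before braking
robot under decel: 1.5500²/(2·5.0000) = 0.2402 m
human over T_r+T_s: 1.0000·(0.2500+0.3100) = 0.5600 m
residual clearance needed = 0.0400+0.0250+0.0500 = 0.1150 m
sum ≈ 0.3875+0.2402+0.5600+0.1150 ≈ 1.3028 m = S ✓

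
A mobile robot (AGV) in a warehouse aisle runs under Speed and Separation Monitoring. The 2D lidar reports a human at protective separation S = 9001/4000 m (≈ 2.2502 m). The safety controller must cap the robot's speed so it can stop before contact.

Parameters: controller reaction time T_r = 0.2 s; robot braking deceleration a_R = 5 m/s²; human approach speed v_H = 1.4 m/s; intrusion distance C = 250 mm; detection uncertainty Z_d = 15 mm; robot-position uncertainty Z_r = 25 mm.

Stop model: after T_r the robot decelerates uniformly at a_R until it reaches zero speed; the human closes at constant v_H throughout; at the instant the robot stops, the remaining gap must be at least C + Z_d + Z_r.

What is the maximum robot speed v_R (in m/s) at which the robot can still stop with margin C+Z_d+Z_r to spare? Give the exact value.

v_R_max = 47/20 m/s = 2.3500 m/s

at the boundary: (1/10)·v² + (12/25)·v + (-6721/4000) = 0
  disc = (12/25)² − 4·(1/10)·(-6721/4000) = 361/400 ; √disc = 19/20
  v_R = (−(12/25) + 19/20) / (2·(1/10)) = 47/20 m/s
check:
braking lasts T_s = (47/20)/5 = 0.4700 s
robot in T_r: 2.3500·0.2000 = 0.4700 m
robot under decel: 2.3500²/(2·5.0000) = 0.5523 m
human closes 1.4000·0.6700 = 0.9380 m
margins: 0.2500+0.0150+0.0250 = 0.2900 m
sum ≈ 0.4700+0.5523+0.9380+0.2900 ≈ 2.2502 m = S ✓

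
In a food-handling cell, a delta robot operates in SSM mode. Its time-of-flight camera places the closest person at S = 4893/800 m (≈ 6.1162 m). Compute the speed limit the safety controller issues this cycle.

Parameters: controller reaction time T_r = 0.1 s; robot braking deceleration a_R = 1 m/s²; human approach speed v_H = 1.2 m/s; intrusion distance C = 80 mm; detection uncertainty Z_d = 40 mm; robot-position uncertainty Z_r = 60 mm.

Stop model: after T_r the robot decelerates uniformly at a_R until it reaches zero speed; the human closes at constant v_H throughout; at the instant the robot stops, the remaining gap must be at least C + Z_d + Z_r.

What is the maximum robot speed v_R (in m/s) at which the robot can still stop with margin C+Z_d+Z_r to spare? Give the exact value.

at the boundary: (1/2)·v² + (13/10)·v + (-4653/800) = 0
  disc = (13/10)² − 4·(1/2)·(-4653/800) = 5329/400 ; √disc = 73/20
  v_R = (−(13/10) + 73/20) / (2·(1/2)) = 47/20 m/s
check:
braking lasts T_s = (47/20)/1 = 2.3500 s
reaction-phase robot travel = 2.3500·0.1000 = 0.2350 m
robot covers 2.3500·2.3500 − ½·1.0000·2.3500² = 2.7612 m while stopping
human closes 1.2000·2.4500 = 2.9400 m
residual clearance needed = 0.0800+0.0400+0.0600 = 0.1800 m
sum ≈ 0.2350+2.7612+2.9400+0.1800 ≈ 6.1162 m = S ✓

v_R_max = 47/20 m/s = 2.3500 m/s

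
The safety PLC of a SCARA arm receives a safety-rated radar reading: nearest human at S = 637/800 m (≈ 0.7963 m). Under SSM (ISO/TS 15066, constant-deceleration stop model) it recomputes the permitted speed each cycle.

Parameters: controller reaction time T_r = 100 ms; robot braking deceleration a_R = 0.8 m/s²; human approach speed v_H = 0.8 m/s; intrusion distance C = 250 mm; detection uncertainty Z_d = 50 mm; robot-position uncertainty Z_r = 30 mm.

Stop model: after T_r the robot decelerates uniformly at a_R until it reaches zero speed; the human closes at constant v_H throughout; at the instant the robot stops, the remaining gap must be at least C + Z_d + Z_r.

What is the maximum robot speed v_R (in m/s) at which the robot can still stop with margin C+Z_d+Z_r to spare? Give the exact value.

quadratic (5/8)·v² + (11/10)·v + (-309/800) = 0
  disc = (11/10)² − 4·(5/8)·(-309/800) = 3481/1600 ; √disc = 59/40
  v_R = (−(11/10) + 59/40) / (2·(5/8)) = 3/10 m/s
check:
stop time T_s = (3/10)/(4/5) = 0.3750 s
reaction-phase robot travel = 0.3000·0.1000 = 0.0300 m
robot under decel: 0.3000²/(2·0.8000) = 0.0563 m
human closes 0.8000·0.4750 = 0.3800 m
residual clearance needed = 0.2500+0.0500+0.0300 = 0.3300 m
sum ≈ 0.0300+0.0563+0.3800+0.3300 ≈ 0.7963 m = S ✓

v_R_max = 3/10 m/s = 0.3000 m/s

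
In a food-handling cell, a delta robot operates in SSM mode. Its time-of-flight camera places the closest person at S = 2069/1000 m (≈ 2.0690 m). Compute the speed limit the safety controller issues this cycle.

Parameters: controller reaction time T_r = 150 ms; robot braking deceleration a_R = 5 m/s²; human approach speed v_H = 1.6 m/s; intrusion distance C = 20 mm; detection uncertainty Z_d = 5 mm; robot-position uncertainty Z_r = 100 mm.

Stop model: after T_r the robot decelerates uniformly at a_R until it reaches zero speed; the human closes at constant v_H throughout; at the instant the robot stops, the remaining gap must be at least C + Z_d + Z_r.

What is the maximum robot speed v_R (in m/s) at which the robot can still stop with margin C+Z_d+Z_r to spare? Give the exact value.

v_R_max = 12/5 m/s = 2.4000 m/s

collect terms ⇒ (1/10)·v_R² + (47/100)·v_R + (-213/125) = 0
  disc = (47/100)² − 4·(1/10)·(-213/125) = 361/400 ; √disc = 19/20
  v_R = (−(47/100) + 19/20) / (2·(1/10)) = 12/5 m/s
check:
stop time T_s = (12/5)/5 = 0.4800 s
robot covers v_R·T_r = 2.4000·0.1500 = 0.3600 m before braking
robot covers 2.4000·0.4800 − ½·5.0000·0.4800² = 0.5760 m while stopping
person approaches 1.6000·(0.1500+0.4800) = 1.0080 m
margins: 0.0200+0.0050+0.1000 = 0.1250 m
sum ≈ 0.3600+0.5760+1.0080+0.1250 ≈ 2.0690 m = S ✓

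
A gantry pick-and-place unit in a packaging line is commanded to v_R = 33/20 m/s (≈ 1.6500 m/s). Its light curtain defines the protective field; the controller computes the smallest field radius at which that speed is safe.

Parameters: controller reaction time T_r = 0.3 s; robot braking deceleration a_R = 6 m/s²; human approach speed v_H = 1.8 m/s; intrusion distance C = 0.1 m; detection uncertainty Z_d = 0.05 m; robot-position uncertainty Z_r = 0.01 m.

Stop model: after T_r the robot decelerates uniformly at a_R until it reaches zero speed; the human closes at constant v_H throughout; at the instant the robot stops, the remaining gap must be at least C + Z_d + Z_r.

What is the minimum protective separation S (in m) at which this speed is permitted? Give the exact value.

stop time T_s = (33/20)/6 = 0.2750 s
reaction-phase robot travel = 1.6500·0.3000 = 0.4950 m
braking distance = 1.6500²/(2·6.0000) = 0.2269 m
person approaches 1.8000·(0.3000+0.2750) = 1.0350 m
residual clearance needed = 0.1000+0.0500+0.0100 = 0.1600 m
S_min ≈ 0.4950+0.2269+1.0350+0.1600  ⇒  S_min = 3067/1600 m

S_min = 3067/1600 m = 1.9169 m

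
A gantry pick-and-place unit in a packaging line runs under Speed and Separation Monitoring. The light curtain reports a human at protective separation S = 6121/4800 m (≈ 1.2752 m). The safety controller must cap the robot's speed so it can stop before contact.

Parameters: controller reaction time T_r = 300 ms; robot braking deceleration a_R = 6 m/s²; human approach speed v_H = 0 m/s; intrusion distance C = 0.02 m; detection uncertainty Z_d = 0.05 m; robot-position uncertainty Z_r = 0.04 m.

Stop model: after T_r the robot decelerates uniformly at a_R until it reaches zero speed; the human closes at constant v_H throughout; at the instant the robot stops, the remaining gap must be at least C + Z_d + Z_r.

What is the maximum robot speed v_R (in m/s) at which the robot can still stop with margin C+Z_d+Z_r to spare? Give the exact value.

at the boundary: (1/12)·v² + (3/10)·v + (-5593/4800) = 0
  disc = (3/10)² − 4·(1/12)·(-5593/4800) = 6889/14400 ; √disc = 83/120
  v_R = (−(3/10) + 83/120) / (2·(1/12)) = 47/20 m/s
check:
braking lasts T_s = (47/20)/6 = 0.3917 s
robot in T_r: 2.3500·0.3000 = 0.7050 m
braking distance = 2.3500²/(2·6.0000) = 0.4602 m
human closes 0.0000·0.6917 = 0.0000 m
C+Z_d+Z_r = 0.0200+0.0500+0.0400 = 0.1100 m
sum ≈ 0.7050+0.4602+0.0000+0.1100 ≈ 1.2752 m = S ✓

v_R_max = 47/20 m/s = 2.3500 m/s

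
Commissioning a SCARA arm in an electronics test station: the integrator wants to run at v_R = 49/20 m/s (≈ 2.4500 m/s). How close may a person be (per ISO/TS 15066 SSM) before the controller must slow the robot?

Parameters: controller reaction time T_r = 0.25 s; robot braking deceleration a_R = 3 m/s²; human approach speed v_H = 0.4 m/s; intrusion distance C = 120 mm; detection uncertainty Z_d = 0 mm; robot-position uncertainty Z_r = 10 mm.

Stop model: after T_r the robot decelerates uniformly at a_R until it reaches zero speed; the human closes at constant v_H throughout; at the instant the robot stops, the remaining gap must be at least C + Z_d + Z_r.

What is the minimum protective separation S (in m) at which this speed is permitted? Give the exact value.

stop time T_s = (49/20)/3 = 0.8167 s
reaction-phase robot travel = 2.4500·0.2500 = 0.6125 m
robot under decel: 2.4500²/(2·3.0000) = 1.0004 m
human over T_r+T_s: 0.4000·(0.2500+0.8167) = 0.4267 m
margins: 0.1200+0.0000+0.0100 = 0.1300 m
S_min ≈ 0.6125+1.0004+0.4267+0.1300  ⇒  S_min = 5207/2400 m

S_min = 5207/2400 m = 2.1696 m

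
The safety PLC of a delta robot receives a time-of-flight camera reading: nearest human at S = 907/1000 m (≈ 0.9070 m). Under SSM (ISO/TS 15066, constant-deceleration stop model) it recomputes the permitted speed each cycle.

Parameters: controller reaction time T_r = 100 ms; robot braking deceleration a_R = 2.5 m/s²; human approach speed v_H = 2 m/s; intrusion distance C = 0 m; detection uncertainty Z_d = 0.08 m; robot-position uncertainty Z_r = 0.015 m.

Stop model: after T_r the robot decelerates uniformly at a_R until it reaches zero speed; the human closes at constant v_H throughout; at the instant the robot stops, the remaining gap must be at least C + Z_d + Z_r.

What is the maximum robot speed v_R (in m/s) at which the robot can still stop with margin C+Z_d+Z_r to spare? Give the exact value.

v_R_max = 3/5 m/s = 0.6000 m/s

collect terms ⇒ (1/5)·v_R² + (9/10)·v_R + (-153/250) = 0
  disc = (9/10)² − 4·(1/5)·(-153/250) = 3249/2500 ; √disc = 57/50
  v_R = (−(9/10) + 57/50) / (2·(1/5)) = 3/5 m/s
check:
T_s = v_R/a_R = (3/5)/(5/2) = 0.2400 s
reaction-phase robot travel = 0.6000·0.1000 = 0.0600 m
robot under decel: 0.6000²/(2·2.5000) = 0.0720 m
human over T_r+T_s: 2.0000·(0.1000+0.2400) = 0.6800 m
margins: 0.0000+0.0800+0.0150 = 0.0950 m
sum ≈ 0.0600+0.0720+0.6800+0.0950 ≈ 0.9070 m = S ✓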